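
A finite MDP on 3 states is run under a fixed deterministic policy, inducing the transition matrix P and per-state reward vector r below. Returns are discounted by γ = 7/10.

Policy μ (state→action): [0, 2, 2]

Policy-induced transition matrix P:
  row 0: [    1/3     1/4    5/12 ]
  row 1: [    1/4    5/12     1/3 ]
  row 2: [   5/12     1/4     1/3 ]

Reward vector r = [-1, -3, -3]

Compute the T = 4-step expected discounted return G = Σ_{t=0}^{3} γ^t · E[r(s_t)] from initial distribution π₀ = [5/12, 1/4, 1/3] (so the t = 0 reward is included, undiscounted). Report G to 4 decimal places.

t=0: π = [0.4167, 0.2500, 0.3333], E[r] = -2.1667, γ^t·E[r] = -2.166667, running G = -2.166667
t=1: π = [0.3403, 0.2917, 0.3681], E[r] = -2.3194, γ^t·E[r] = -1.623611, running G = -3.790278
t=2: π = [0.3397, 0.2986, 0.3617], E[r] = -2.3206, γ^t·E[r] = -1.137095, running G = -4.927373
t=3: π = [0.3386, 0.2998, 0.3616], E[r] = -2.3228, γ^t·E[r] = -0.796727, running G = -5.724100

G = -5.7241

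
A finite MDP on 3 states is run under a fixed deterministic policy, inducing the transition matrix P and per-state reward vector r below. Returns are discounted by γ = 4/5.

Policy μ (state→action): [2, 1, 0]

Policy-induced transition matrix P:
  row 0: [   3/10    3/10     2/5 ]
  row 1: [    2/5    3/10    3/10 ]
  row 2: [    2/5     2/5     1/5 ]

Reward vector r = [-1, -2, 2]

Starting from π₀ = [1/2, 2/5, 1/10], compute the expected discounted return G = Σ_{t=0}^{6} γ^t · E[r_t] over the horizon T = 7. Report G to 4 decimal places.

G = -2.2313

t=0: π = [0.5000, 0.4000, 0.1000], E[r] = -1.1000, γ^t·E[r] = -1.100000, running G = -1.100000
t=1: π = [0.3500, 0.3100, 0.3400], E[r] = -0.2900, γ^t·E[r] = -0.232000, running G = -1.332000
t=2: π = [0.3650, 0.3340, 0.3010], E[r] = -0.4310, γ^t·E[r] = -0.275840, running G = -1.607840
t=3: π = [0.3635, 0.3301, 0.3064], E[r] = -0.4109, γ^t·E[r] = -0.210381, running G = -1.818221
t=4: π = [0.3637, 0.3306, 0.3057], E[r] = -0.4135, γ^t·E[r] = -0.169374, running G = -1.987594
t=5: π = [0.3636, 0.3306, 0.3058], E[r] = -0.4132, γ^t·E[r] = -0.135394, running G = -2.122988
t=6: π = [0.3636, 0.3306, 0.3058], E[r] = -0.4132, γ^t·E[r] = -0.108325, running G = -2.231313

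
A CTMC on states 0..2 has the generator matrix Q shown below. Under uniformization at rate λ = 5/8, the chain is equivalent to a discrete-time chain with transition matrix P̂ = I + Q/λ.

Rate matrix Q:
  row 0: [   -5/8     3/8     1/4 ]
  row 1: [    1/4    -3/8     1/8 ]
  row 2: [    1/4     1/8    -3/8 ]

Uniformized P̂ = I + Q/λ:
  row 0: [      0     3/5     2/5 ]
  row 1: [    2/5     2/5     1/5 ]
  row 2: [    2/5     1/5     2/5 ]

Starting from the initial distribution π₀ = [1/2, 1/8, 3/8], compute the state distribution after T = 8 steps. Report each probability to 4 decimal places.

t=0: π = [0.5000, 0.1250, 0.3750]
t=1: π = [0.2000, 0.4250, 0.3750]
t=2: π = [0.3200, 0.3650, 0.3150]
t=3: π = [0.2720, 0.4010, 0.3270]
t=4: π = [0.2912, 0.3890, 0.3198]
t=5: π = [0.2835, 0.3943, 0.3222]
t=6: π = [0.2866, 0.3923, 0.3211]
t=7: π = [0.2854, 0.3931, 0.3215]
t=8: π = [0.2859, 0.3928, 0.3214]

π = [0.2859, 0.3928, 0.3214]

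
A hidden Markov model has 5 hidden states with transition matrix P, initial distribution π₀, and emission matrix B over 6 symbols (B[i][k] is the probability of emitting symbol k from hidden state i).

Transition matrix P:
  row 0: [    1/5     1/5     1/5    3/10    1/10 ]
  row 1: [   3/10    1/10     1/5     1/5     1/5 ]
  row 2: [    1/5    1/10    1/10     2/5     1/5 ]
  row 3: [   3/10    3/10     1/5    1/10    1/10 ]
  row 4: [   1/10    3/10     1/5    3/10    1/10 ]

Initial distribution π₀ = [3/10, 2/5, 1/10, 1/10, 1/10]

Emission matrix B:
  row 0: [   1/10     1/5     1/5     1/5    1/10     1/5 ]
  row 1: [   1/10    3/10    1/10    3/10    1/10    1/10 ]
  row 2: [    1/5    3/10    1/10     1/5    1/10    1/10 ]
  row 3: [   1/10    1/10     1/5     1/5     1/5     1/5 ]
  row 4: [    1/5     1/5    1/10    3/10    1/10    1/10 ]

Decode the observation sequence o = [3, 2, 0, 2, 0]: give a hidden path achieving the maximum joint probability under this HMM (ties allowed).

path = [1, 0, 2, 3, 2]

t=0: δ = [6.000e-02, 1.200e-01, 2.000e-02, 2.000e-02, 3.000e-02]  (obs o_0=3)
t=1: δ = [7.200e-03, 1.200e-03, 2.400e-03, 4.800e-03, 2.400e-03]  ψ = [1, 0, 1, 1, 1]  (obs o_1=2)
t=2: δ = [1.440e-04, 1.440e-04, 2.880e-04, 2.160e-04, 1.440e-04]  ψ = [0, 0, 0, 0, 0]  (obs o_2=0)
t=3: δ = [1.296e-05, 6.480e-06, 4.320e-06, 2.304e-05, 5.760e-06]  ψ = [3, 3, 3, 2, 2]  (obs o_3=2)
t=4: δ = [6.912e-07, 6.912e-07, 9.216e-07, 3.888e-07, 4.608e-07]  ψ = [3, 3, 3, 0, 3]  (obs o_4=0)
backtrack: best end state = 2; path = [1, 0, 2, 3, 2]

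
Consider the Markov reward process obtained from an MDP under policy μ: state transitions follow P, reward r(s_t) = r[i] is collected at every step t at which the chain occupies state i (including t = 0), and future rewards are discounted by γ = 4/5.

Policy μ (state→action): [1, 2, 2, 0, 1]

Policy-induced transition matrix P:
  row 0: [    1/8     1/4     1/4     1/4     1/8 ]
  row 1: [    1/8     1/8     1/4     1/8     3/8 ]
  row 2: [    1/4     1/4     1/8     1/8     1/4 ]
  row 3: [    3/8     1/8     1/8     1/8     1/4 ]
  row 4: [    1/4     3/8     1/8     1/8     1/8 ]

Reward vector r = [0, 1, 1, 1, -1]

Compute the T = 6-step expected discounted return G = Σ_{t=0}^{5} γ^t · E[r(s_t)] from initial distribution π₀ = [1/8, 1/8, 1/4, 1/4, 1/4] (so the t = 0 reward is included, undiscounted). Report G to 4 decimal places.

G = 1.2711

t=0: π = [0.1250, 0.1250, 0.2500, 0.2500, 0.2500], E[r] = 0.3750, γ^t·E[r] = 0.375000, running G = 0.375000
t=1: π = [0.2500, 0.2344, 0.1563, 0.1406, 0.2188], E[r] = 0.3125, γ^t·E[r] = 0.250000, running G = 0.625000
t=2: π = [0.2070, 0.2305, 0.1855, 0.1563, 0.2207], E[r] = 0.3516, γ^t·E[r] = 0.225000, running G = 0.850000
t=3: π = [0.2148, 0.2292, 0.1797, 0.1509, 0.2253], E[r] = 0.3345, γ^t·E[r] = 0.171250, running G = 1.021250
t=4: π = [0.2133, 0.2307, 0.1805, 0.1519, 0.2236], E[r] = 0.3394, γ^t·E[r] = 0.139013, running G = 1.160263
t=5: π = [0.2135, 0.2301, 0.1805, 0.1517, 0.2242], E[r] = 0.3381, γ^t·E[r] = 0.110789, running G = 1.271051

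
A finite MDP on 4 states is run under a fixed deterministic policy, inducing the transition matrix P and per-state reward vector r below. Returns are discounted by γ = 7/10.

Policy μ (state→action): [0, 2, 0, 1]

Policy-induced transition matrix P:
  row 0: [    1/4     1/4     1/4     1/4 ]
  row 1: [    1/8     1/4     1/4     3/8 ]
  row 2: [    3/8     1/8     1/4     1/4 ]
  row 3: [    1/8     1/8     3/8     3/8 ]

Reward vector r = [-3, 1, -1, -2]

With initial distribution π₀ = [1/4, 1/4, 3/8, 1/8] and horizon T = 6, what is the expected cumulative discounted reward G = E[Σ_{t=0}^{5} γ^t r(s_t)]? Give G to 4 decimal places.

G = -3.8643

t=0: π = [0.2500, 0.2500, 0.3750, 0.1250], E[r] = -1.1250, γ^t·E[r] = -1.125000, running G = -1.125000
t=1: π = [0.2500, 0.1875, 0.2656, 0.2969], E[r] = -1.4219, γ^t·E[r] = -0.995313, running G = -2.120313
t=2: π = [0.2227, 0.1797, 0.2871, 0.3105], E[r] = -1.3965, γ^t·E[r] = -0.684277, running G = -2.804590
t=3: π = [0.2246, 0.1753, 0.2888, 0.3113], E[r] = -1.4099, γ^t·E[r] = -0.483600, running G = -3.288190
t=4: π = [0.2253, 0.1750, 0.2889, 0.3108], E[r] = -1.4114, γ^t·E[r] = -0.338879, running G = -3.627069
t=5: π = [0.2254, 0.1750, 0.2889, 0.3107], E[r] = -1.4114, γ^t·E[r] = -0.237220, running G = -3.864288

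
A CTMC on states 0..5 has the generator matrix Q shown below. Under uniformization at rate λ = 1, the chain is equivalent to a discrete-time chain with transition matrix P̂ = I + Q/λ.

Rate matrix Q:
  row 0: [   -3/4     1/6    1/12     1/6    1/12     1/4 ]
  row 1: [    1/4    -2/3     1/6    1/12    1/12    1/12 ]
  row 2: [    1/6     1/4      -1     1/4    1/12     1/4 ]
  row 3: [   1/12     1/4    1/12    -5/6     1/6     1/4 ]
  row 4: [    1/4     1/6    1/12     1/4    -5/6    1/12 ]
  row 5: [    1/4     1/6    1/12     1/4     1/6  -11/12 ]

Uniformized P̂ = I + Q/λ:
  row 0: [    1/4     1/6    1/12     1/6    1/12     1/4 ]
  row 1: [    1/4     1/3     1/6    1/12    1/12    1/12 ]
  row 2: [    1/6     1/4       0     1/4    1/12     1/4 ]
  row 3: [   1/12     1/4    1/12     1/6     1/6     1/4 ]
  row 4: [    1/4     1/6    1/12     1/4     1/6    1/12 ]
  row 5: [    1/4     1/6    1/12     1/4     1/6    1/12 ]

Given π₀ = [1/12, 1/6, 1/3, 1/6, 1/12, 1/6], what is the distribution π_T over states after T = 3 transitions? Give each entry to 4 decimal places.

π = [0.2123, 0.2277, 0.0943, 0.1795, 0.1220, 0.1643]

t=0: π = [0.0833, 0.1667, 0.3333, 0.1667, 0.0833, 0.1667]
t=1: π = [0.1944, 0.2361, 0.0694, 0.2014, 0.1181, 0.1806]
t=2: π = [0.2106, 0.2286, 0.0972, 0.1777, 0.1250, 0.1609]
t=3: π = [0.2123, 0.2277, 0.0943, 0.1795, 0.1220, 0.1643]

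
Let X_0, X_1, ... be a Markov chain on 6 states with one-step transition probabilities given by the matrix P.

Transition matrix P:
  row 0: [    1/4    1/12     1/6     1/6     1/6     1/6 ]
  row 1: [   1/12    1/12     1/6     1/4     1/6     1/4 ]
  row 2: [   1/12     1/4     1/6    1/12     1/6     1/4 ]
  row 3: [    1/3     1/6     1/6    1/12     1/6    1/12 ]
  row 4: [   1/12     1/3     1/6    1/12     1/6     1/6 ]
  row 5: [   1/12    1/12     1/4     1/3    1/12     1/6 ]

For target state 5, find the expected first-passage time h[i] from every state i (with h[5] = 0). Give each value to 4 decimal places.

First-step conditioning: h[5] = 0; for i ≠ 5, h[i] = 1 + Σ_k P[i][k]·h[k].
  h[0] = 1 + 1/4·h[0] + 1/12·h[1] + 1/6·h[2] + 1/6·h[3] + 1/6·h[4]
  h[1] = 1 + 1/12·h[0] + 1/12·h[1] + 1/6·h[2] + 1/4·h[3] + 1/6·h[4]
  h[2] = 1 + 1/12·h[0] + 1/4·h[1] + 1/6·h[2] + 1/12·h[3] + 1/6·h[4]
  h[3] = 1 + 1/3·h[0] + 1/6·h[1] + 1/6·h[2] + 1/12·h[3] + 1/6·h[4]
  h[4] = 1 + 1/12·h[0] + 1/3·h[1] + 1/6·h[2] + 1/12·h[3] + 1/6·h[4]
Solving the 5×5 linear system over states ≠ 5 gives exactly h = [3720/679, 3432/679, 3340/679, 3984/679, 518/97, 0] (h[5] = 0 is the target).

h = [5.4786, 5.0545, 4.9190, 5.8675, 5.3402, 0.0000]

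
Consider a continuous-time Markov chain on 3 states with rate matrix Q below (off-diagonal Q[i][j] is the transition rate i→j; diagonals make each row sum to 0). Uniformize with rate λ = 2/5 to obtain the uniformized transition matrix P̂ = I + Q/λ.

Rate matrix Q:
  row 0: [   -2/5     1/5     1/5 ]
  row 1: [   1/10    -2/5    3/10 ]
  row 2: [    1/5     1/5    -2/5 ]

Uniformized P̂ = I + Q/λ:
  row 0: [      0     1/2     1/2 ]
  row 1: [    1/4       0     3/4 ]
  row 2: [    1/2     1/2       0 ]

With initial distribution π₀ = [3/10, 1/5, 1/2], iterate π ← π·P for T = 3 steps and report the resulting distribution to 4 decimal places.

t=0: π = [0.3000, 0.2000, 0.5000]
t=1: π = [0.3000, 0.4000, 0.3000]
t=2: π = [0.2500, 0.3000, 0.4500]
t=3: π = [0.3000, 0.3500, 0.3500]

π = [0.3000, 0.3500, 0.3500]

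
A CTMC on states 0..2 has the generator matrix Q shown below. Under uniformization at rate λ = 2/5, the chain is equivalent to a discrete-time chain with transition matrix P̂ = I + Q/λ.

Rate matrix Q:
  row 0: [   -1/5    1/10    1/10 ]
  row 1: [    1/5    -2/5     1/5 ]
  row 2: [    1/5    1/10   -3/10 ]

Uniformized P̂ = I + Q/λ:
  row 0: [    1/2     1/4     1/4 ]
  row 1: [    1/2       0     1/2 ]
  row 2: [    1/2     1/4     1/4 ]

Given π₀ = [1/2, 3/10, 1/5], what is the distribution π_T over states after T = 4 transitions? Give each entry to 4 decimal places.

π = [0.5000, 0.2004, 0.2996]

t=0: π = [0.5000, 0.3000, 0.2000]
t=1: π = [0.5000, 0.1750, 0.3250]
t=2: π = [0.5000, 0.2063, 0.2938]
t=3: π = [0.5000, 0.1984, 0.3016]
t=4: π = [0.5000, 0.2004, 0.2996]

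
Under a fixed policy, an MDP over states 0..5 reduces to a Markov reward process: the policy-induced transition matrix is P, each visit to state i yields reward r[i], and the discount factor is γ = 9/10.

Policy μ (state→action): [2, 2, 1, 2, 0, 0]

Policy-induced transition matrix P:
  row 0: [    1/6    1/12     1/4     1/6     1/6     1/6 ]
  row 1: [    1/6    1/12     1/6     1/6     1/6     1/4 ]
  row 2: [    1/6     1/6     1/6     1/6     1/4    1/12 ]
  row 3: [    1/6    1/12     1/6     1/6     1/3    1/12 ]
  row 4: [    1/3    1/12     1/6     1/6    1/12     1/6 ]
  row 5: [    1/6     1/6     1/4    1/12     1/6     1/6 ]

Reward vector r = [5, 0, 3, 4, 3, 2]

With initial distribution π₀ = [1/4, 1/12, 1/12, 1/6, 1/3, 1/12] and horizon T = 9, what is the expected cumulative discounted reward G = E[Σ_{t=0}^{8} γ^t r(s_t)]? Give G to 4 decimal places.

G = 19.1439

t=0: π = [0.2500, 0.0833, 0.0833, 0.1667, 0.3333, 0.0833], E[r] = 3.3333, γ^t·E[r] = 3.333333, running G = 3.333333
t=1: π = [0.2222, 0.0972, 0.1944, 0.1597, 0.1736, 0.1528], E[r] = 3.1597, γ^t·E[r] = 2.843750, running G = 6.177083
t=2: π = [0.1956, 0.1123, 0.1979, 0.1539, 0.1950, 0.1453], E[r] = 3.0631, γ^t·E[r] = 2.481094, running G = 8.658177
t=3: π = [0.1992, 0.1119, 0.1951, 0.1546, 0.1926, 0.1467], E[r] = 3.0704, γ^t·E[r] = 2.238328, running G = 10.896505
t=4: π = [0.1988, 0.1118, 0.1955, 0.1544, 0.1926, 0.1469], E[r] = 3.0697, γ^t·E[r] = 2.014005, running G = 12.910510
t=5: π = [0.1988, 0.1119, 0.1955, 0.1544, 0.1926, 0.1468], E[r] = 3.0696, γ^t·E[r] = 1.812546, running G = 14.723057
t=6: π = [0.1988, 0.1119, 0.1955, 0.1544, 0.1926, 0.1468], E[r] = 3.0696, γ^t·E[r] = 1.631299, running G = 16.354355
t=7: π = [0.1988, 0.1119, 0.1955, 0.1544, 0.1926, 0.1468], E[r] = 3.0696, γ^t·E[r] = 1.468167, running G = 17.822523
t=8: π = [0.1988, 0.1119, 0.1955, 0.1544, 0.1926, 0.1468], E[r] = 3.0696, γ^t·E[r] = 1.321351, running G = 19.143873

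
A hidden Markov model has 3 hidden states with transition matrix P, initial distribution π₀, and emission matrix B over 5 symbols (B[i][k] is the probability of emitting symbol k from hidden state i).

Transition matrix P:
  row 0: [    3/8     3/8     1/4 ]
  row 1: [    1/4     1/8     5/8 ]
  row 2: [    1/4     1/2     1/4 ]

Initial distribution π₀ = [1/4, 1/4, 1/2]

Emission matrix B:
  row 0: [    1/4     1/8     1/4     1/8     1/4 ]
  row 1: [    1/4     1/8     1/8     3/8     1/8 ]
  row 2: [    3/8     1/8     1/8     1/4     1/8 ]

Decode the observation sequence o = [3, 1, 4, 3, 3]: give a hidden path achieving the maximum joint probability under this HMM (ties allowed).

t=0: δ = [3.125e-02, 9.375e-02, 1.250e-01]  (obs o_0=3)
t=1: δ = [3.906e-03, 7.812e-03, 7.324e-03]  ψ = [2, 2, 1]  (obs o_1=1)
t=2: δ = [4.883e-04, 4.578e-04, 6.104e-04]  ψ = [1, 2, 1]  (obs o_2=4)
t=3: δ = [2.289e-05, 1.144e-04, 7.153e-05]  ψ = [0, 2, 1]  (obs o_3=3)
t=4: δ = [3.576e-06, 1.341e-05, 1.788e-05]  ψ = [1, 2, 1]  (obs o_4=3)
backtrack: best end state = 2; path = [2, 1, 2, 1, 2]

path = [2, 1, 2, 1, 2]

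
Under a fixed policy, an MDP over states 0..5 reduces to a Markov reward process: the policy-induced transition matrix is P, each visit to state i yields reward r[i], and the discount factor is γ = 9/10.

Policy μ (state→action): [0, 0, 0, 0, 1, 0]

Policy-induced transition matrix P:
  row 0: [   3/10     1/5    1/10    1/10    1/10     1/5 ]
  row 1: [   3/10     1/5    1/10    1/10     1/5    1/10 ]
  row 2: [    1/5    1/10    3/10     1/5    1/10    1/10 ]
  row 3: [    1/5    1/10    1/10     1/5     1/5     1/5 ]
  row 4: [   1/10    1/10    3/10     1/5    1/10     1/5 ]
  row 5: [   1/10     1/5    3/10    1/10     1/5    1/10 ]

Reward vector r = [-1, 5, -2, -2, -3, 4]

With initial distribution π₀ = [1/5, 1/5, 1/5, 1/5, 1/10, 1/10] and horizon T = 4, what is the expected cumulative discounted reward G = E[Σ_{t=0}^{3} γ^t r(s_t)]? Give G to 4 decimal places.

G = 0.1624

t=0: π = [0.2000, 0.2000, 0.2000, 0.2000, 0.1000, 0.1000], E[r] = 0.1000, γ^t·E[r] = 0.100000, running G = 0.100000
t=1: π = [0.2200, 0.1500, 0.1800, 0.1500, 0.1500, 0.1500], E[r] = 0.0200, γ^t·E[r] = 0.018000, running G = 0.118000
t=2: π = [0.2070, 0.1520, 0.1960, 0.1480, 0.1450, 0.1520], E[r] = 0.0380, γ^t·E[r] = 0.030780, running G = 0.148780
t=3: π = [0.2062, 0.1511, 0.1986, 0.1489, 0.1452, 0.1500], E[r] = 0.0187, γ^t·E[r] = 0.013632, running G = 0.162412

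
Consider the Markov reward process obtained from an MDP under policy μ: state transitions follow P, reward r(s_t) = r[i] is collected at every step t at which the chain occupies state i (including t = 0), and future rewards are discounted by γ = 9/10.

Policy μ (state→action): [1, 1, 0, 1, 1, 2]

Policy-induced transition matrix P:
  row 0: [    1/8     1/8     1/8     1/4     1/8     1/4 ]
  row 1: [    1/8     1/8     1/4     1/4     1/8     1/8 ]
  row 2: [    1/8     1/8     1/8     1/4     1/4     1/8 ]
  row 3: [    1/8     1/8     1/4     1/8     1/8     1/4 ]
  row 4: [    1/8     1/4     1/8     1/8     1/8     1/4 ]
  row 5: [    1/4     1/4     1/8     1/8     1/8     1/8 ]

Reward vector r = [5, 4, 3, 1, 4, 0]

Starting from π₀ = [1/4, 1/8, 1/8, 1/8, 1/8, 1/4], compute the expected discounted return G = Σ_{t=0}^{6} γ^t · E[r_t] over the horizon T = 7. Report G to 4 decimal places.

G = 14.0658

t=0: π = [0.2500, 0.1250, 0.1250, 0.1250, 0.1250, 0.2500], E[r] = 2.7500, γ^t·E[r] = 2.750000, running G = 2.750000
t=1: π = [0.1563, 0.1719, 0.1563, 0.1875, 0.1406, 0.1875], E[r] = 2.6875, γ^t·E[r] = 2.418750, running G = 5.168750
t=2: π = [0.1484, 0.1660, 0.1699, 0.1855, 0.1445, 0.1855], E[r] = 2.6797, γ^t·E[r] = 2.170547, running G = 7.339297
t=3: π = [0.1482, 0.1663, 0.1689, 0.1855, 0.1462, 0.1848], E[r] = 2.6833, γ^t·E[r] = 1.956162, running G = 9.295459
t=4: π = [0.1481, 0.1664, 0.1690, 0.1854, 0.1461, 0.1850], E[r] = 2.6829, γ^t·E[r] = 1.760225, running G = 11.055684
t=5: π = [0.1481, 0.1664, 0.1690, 0.1854, 0.1461, 0.1850], E[r] = 2.6830, γ^t·E[r] = 1.584302, running G = 12.639986
t=6: π = [0.1481, 0.1664, 0.1690, 0.1854, 0.1461, 0.1850], E[r] = 2.6830, γ^t·E[r] = 1.425853, running G = 14.065839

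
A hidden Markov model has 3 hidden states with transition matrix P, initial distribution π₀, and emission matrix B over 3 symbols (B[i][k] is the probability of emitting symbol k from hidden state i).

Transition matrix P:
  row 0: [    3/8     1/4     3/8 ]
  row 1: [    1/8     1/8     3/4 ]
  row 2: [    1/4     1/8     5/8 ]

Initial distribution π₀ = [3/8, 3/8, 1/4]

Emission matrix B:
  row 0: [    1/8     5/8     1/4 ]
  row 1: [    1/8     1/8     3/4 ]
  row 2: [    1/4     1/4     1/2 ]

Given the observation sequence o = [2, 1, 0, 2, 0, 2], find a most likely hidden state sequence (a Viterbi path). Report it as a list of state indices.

path = [1, 2, 2, 2, 2, 2]

t=0: δ = [9.375e-02, 2.812e-01, 1.250e-01]  (obs o_0=2)
t=1: δ = [2.197e-02, 4.395e-03, 5.273e-02]  ψ = [0, 1, 1]  (obs o_1=1)
t=2: δ = [1.648e-03, 8.240e-04, 8.240e-03]  ψ = [2, 2, 2]  (obs o_2=0)
t=3: δ = [5.150e-04, 7.725e-04, 2.575e-03]  ψ = [2, 2, 2]  (obs o_3=2)
t=4: δ = [8.047e-05, 4.023e-05, 4.023e-04]  ψ = [2, 2, 2]  (obs o_4=0)
t=5: δ = [2.515e-05, 3.772e-05, 1.257e-04]  ψ = [2, 2, 2]  (obs o_5=2)
backtrack: best end state = 2; path = [1, 2, 2, 2, 2, 2]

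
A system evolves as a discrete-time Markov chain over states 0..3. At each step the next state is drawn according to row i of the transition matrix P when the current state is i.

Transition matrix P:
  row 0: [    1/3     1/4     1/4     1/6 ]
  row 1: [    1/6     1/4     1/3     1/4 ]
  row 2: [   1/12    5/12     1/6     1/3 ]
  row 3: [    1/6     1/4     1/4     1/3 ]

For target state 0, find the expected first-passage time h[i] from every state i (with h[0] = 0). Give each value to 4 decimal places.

First-step conditioning: h[0] = 0; for i ≠ 0, h[i] = 1 + Σ_k P[i][k]·h[k].
  h[1] = 1 + 1/4·h[1] + 1/3·h[2] + 1/4·h[3]
  h[2] = 1 + 5/12·h[1] + 1/6·h[2] + 1/3·h[3]
  h[3] = 1 + 1/4·h[1] + 1/4·h[2] + 1/3·h[3]
Solving the 3×3 linear system over states ≠ 0 gives exactly h = [0, 1860/269, 1992/269, 1848/269] (h[0] = 0 is the target).

h = [0.0000, 6.9145, 7.4052, 6.8699]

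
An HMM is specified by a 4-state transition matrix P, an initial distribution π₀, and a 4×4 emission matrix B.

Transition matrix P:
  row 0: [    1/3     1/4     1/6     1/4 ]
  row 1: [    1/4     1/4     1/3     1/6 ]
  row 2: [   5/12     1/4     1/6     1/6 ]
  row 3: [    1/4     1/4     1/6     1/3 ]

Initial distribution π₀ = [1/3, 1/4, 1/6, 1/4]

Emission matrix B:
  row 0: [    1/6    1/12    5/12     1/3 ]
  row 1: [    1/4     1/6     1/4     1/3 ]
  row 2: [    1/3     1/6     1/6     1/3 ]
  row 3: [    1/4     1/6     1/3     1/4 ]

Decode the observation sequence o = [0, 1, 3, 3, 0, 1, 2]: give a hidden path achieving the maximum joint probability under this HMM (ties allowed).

path = [1, 2, 0, 0, 1, 2, 0]

t=0: δ = [5.556e-02, 6.250e-02, 5.556e-02, 6.250e-02]  (obs o_0=0)
t=1: δ = [1.929e-03, 2.604e-03, 3.472e-03, 3.472e-03]  ψ = [2, 1, 1, 3]  (obs o_1=1)
t=2: δ = [4.823e-04, 2.894e-04, 2.894e-04, 2.894e-04]  ψ = [2, 2, 1, 3]  (obs o_2=3)
t=3: δ = [5.358e-05, 4.019e-05, 3.215e-05, 3.014e-05]  ψ = [0, 0, 1, 0]  (obs o_3=3)
t=4: δ = [2.977e-06, 3.349e-06, 4.465e-06, 3.349e-06]  ψ = [0, 0, 1, 0]  (obs o_4=0)
t=5: δ = [1.550e-07, 1.861e-07, 1.861e-07, 1.861e-07]  ψ = [2, 2, 1, 3]  (obs o_5=1)
t=6: δ = [3.230e-08, 1.163e-08, 1.034e-08, 2.067e-08]  ψ = [2, 1, 1, 3]  (obs o_6=2)
backtrack: best end state = 0; path = [1, 2, 0, 0, 1, 2, 0]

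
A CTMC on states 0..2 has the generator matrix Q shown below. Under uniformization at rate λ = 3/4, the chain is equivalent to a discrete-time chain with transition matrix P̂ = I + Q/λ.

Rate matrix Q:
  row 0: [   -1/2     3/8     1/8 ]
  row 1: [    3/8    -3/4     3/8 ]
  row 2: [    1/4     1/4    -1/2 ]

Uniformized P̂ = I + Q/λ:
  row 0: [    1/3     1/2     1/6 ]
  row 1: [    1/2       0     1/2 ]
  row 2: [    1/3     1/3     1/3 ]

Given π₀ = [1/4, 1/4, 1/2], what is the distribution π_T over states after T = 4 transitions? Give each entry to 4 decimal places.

π = [0.3829, 0.2980, 0.3191]

t=0: π = [0.2500, 0.2500, 0.5000]
t=1: π = [0.3750, 0.2917, 0.3333]
t=2: π = [0.3819, 0.2986, 0.3194]
t=3: π = [0.3831, 0.2975, 0.3194]
t=4: π = [0.3829, 0.2980, 0.3191]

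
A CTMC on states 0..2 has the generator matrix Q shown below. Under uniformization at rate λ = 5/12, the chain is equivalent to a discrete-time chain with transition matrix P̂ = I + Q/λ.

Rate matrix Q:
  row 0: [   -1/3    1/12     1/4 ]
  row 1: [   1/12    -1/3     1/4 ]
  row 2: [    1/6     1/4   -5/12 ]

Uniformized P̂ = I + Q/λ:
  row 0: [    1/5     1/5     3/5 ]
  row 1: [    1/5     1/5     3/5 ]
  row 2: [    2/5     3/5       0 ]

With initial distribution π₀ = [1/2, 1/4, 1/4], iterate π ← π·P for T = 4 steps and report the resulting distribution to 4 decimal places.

t=0: π = [0.5000, 0.2500, 0.2500]
t=1: π = [0.2500, 0.3000, 0.4500]
t=2: π = [0.2900, 0.3800, 0.3300]
t=3: π = [0.2660, 0.3320, 0.4020]
t=4: π = [0.2804, 0.3608, 0.3588]

π = [0.2804, 0.3608, 0.3588]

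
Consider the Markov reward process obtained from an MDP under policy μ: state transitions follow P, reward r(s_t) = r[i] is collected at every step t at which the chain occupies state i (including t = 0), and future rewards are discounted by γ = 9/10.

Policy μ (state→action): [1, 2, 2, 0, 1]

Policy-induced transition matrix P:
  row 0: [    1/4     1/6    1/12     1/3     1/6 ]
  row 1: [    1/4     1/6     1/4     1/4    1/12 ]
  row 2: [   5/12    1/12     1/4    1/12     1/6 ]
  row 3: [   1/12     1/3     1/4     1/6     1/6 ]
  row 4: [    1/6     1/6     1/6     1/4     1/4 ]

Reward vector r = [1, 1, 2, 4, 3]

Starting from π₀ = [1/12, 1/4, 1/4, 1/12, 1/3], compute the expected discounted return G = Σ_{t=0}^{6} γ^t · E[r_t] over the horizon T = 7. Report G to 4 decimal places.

G = 11.3720

t=0: π = [0.0833, 0.2500, 0.2500, 0.0833, 0.3333], E[r] = 2.1667, γ^t·E[r] = 2.166667, running G = 2.166667
t=1: π = [0.2500, 0.1597, 0.2083, 0.2083, 0.1736], E[r] = 2.1806, γ^t·E[r] = 1.962500, running G = 4.129167
t=2: π = [0.2355, 0.1840, 0.1939, 0.2188, 0.1678], E[r] = 2.1858, γ^t·E[r] = 1.770469, running G = 5.899635
t=3: π = [0.2319, 0.1870, 0.1968, 0.2191, 0.1653], E[r] = 2.1847, γ^t·E[r] = 1.592613, running G = 7.492249
t=4: π = [0.2325, 0.1868, 0.1976, 0.2183, 0.1649], E[r] = 2.1821, γ^t·E[r] = 1.431688, running G = 8.923937
t=5: π = [0.2328, 0.1866, 0.1975, 0.2183, 0.1648], E[r] = 2.1820, γ^t·E[r] = 1.288425, running G = 10.212362
t=6: π = [0.2328, 0.1866, 0.1975, 0.2183, 0.1649], E[r] = 2.1821, γ^t·E[r] = 1.159633, running G = 11.371995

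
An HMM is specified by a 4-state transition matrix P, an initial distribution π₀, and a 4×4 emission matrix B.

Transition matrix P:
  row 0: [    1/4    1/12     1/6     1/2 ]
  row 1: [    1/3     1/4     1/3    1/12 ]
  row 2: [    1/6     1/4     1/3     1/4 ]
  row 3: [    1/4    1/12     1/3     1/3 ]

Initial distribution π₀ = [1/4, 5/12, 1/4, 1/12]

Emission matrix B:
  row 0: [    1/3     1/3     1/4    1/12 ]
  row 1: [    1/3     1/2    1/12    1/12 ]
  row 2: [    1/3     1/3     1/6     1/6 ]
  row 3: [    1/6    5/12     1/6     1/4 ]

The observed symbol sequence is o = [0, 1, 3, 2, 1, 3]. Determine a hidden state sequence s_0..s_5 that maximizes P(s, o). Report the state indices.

path = [1, 0, 3, 0, 3, 3]

t=0: δ = [8.333e-02, 1.389e-01, 8.333e-02, 1.389e-02]  (obs o_0=0)
t=1: δ = [1.543e-02, 1.736e-02, 1.543e-02, 1.736e-02]  ψ = [1, 1, 1, 0]  (obs o_1=1)
t=2: δ = [4.823e-04, 3.617e-04, 9.645e-04, 1.929e-03]  ψ = [1, 1, 1, 0]  (obs o_2=3)
t=3: δ = [1.206e-04, 2.009e-05, 1.072e-04, 1.072e-04]  ψ = [3, 2, 3, 3]  (obs o_3=2)
t=4: δ = [1.005e-05, 1.340e-05, 1.191e-05, 2.512e-05]  ψ = [0, 2, 2, 0]  (obs o_4=1)
t=5: δ = [5.233e-07, 2.791e-07, 1.395e-06, 2.093e-06]  ψ = [3, 1, 3, 3]  (obs o_5=3)
backtrack: best end state = 3; path = [1, 0, 3, 0, 3, 3]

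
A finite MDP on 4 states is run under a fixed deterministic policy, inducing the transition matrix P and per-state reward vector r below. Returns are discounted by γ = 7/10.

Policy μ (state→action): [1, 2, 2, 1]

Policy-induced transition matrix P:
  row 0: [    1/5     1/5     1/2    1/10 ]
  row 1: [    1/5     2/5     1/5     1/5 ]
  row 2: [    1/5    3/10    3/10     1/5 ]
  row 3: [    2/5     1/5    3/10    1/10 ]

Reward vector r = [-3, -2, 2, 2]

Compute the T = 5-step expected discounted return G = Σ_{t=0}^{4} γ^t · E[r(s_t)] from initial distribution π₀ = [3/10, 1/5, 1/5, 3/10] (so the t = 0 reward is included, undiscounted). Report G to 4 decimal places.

t=0: π = [0.3000, 0.2000, 0.2000, 0.3000], E[r] = -0.3000, γ^t·E[r] = -0.300000, running G = -0.300000
t=1: π = [0.2600, 0.2600, 0.3400, 0.1400], E[r] = -0.3400, γ^t·E[r] = -0.238000, running G = -0.538000
t=2: π = [0.2280, 0.2860, 0.3260, 0.1600], E[r] = -0.2840, γ^t·E[r] = -0.139160, running G = -0.677160
t=3: π = [0.2320, 0.2898, 0.3170, 0.1612], E[r] = -0.3192, γ^t·E[r] = -0.109486, running G = -0.786646
t=4: π = [0.2322, 0.2897, 0.3174, 0.1607], E[r] = -0.3198, γ^t·E[r] = -0.076794, running G = -0.863439

G = -0.8634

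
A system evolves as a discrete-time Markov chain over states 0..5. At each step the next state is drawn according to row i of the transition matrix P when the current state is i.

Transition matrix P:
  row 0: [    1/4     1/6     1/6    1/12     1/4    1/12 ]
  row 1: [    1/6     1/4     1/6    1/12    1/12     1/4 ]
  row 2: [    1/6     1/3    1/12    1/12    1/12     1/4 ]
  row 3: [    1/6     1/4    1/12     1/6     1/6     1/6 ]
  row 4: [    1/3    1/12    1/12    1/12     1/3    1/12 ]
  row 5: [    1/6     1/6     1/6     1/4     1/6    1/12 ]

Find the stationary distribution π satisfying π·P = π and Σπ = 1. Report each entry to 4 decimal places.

π = [0.2161, 0.1991, 0.1303, 0.1178, 0.1887, 0.1480]

Balance equations π_j = Σ_i π_i·P[i][j]:
  π_0 = 1/4·π_0 + 1/6·π_1 + 1/6·π_2 + 1/6·π_3 + 1/3·π_4 + 1/6·π_5
  π_1 = 1/6·π_0 + 1/4·π_1 + 1/3·π_2 + 1/4·π_3 + 1/12·π_4 + 1/6·π_5
  π_2 = 1/6·π_0 + 1/6·π_1 + 1/12·π_2 + 1/12·π_3 + 1/12·π_4 + 1/6·π_5
  π_3 = 1/12·π_0 + 1/12·π_1 + 1/12·π_2 + 1/6·π_3 + 1/12·π_4 + 1/4·π_5
  π_4 = 1/4·π_0 + 1/12·π_1 + 1/12·π_2 + 1/6·π_3 + 1/3·π_4 + 1/6·π_5
  normalize: π_0 + π_1 + π_2 + π_3 + π_4 + π_5 = 1
Solving the linear system gives exactly π = [126/583, 1783/8957, 12835/98527, 893/7579, 10/53, 102/689].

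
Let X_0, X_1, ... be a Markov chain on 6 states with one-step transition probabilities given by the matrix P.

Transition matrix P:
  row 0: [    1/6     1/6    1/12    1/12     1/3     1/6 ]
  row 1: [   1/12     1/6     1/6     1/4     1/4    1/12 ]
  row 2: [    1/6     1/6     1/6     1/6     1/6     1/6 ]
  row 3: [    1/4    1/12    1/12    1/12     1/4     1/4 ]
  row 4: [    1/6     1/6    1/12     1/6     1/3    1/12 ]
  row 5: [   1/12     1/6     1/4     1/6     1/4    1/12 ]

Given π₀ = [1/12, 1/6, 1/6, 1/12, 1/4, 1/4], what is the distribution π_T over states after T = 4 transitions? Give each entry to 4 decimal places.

π = [0.1556, 0.1539, 0.1291, 0.1537, 0.2751, 0.1326]

t=0: π = [0.0833, 0.1667, 0.1667, 0.0833, 0.2500, 0.2500]
t=1: π = [0.1389, 0.1597, 0.1528, 0.1667, 0.2639, 0.1181]
t=2: π = [0.1574, 0.1528, 0.1291, 0.1545, 0.2708, 0.1354]
t=3: π = [0.1555, 0.1538, 0.1294, 0.1534, 0.2749, 0.1330]
t=4: π = [0.1556, 0.1539, 0.1291, 0.1537, 0.2751, 0.1326]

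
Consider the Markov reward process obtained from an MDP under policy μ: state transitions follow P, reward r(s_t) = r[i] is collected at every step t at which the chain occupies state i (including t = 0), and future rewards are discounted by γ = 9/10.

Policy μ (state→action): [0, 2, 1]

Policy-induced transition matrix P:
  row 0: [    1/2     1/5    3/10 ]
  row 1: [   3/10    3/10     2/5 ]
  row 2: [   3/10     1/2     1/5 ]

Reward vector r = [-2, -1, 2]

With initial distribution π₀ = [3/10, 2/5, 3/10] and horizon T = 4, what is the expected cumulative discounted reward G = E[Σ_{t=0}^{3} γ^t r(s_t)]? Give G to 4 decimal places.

t=0: π = [0.3000, 0.4000, 0.3000], E[r] = -0.4000, γ^t·E[r] = -0.400000, running G = -0.400000
t=1: π = [0.3600, 0.3300, 0.3100], E[r] = -0.4300, γ^t·E[r] = -0.387000, running G = -0.787000
t=2: π = [0.3720, 0.3260, 0.3020], E[r] = -0.4660, γ^t·E[r] = -0.377460, running G = -1.164460
t=3: π = [0.3744, 0.3232, 0.3024], E[r] = -0.4672, γ^t·E[r] = -0.340589, running G = -1.505049

G = -1.5050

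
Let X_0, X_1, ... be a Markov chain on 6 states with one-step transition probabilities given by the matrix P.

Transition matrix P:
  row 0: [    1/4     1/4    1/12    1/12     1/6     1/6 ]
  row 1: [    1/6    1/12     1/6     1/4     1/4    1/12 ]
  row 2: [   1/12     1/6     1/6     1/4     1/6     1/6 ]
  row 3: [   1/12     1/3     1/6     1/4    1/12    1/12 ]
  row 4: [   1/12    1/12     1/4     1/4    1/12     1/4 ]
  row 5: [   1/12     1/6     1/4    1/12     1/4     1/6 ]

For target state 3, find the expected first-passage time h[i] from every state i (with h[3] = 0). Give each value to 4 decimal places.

First-step conditioning: h[3] = 0; for i ≠ 3, h[i] = 1 + Σ_k P[i][k]·h[k].
  h[0] = 1 + 1/4·h[0] + 1/4·h[1] + 1/12·h[2] + 1/6·h[4] + 1/6·h[5]
  h[1] = 1 + 1/6·h[0] + 1/12·h[1] + 1/6·h[2] + 1/4·h[4] + 1/12·h[5]
  h[2] = 1 + 1/12·h[0] + 1/6·h[1] + 1/6·h[2] + 1/6·h[4] + 1/6·h[5]
  h[4] = 1 + 1/12·h[0] + 1/12·h[1] + 1/4·h[2] + 1/12·h[4] + 1/4·h[5]
  h[5] = 1 + 1/12·h[0] + 1/6·h[1] + 1/4·h[2] + 1/4·h[4] + 1/6·h[5]
Solving the 5×5 linear system over states ≠ 3 gives exactly h = [289596/48895, 48420/9779, 48252/9779, 0, 244308/48895, 281724/48895] (h[3] = 0 is the target).

h = [5.9228, 4.9514, 4.9342, 0.0000, 4.9966, 5.7618]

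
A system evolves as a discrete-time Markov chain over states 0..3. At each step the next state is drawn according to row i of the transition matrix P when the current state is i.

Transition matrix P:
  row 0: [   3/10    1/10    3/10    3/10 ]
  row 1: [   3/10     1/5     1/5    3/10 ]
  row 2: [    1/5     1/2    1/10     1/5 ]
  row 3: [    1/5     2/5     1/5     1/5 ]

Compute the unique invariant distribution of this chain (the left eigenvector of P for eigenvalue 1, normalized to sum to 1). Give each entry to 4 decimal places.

Balance equations π_j = Σ_i π_i·P[i][j]:
  π_0 = 3/10·π_0 + 3/10·π_1 + 1/5·π_2 + 1/5·π_3
  π_1 = 1/10·π_0 + 1/5·π_1 + 1/2·π_2 + 2/5·π_3
  π_2 = 3/10·π_0 + 1/5·π_1 + 1/10·π_2 + 1/5·π_3
  normalize: π_0 + π_1 + π_2 + π_3 = 1
Solving the linear system gives exactly π = [31/122, 35/122, 25/122, 31/122].

π = [0.2541, 0.2869, 0.2049, 0.2541]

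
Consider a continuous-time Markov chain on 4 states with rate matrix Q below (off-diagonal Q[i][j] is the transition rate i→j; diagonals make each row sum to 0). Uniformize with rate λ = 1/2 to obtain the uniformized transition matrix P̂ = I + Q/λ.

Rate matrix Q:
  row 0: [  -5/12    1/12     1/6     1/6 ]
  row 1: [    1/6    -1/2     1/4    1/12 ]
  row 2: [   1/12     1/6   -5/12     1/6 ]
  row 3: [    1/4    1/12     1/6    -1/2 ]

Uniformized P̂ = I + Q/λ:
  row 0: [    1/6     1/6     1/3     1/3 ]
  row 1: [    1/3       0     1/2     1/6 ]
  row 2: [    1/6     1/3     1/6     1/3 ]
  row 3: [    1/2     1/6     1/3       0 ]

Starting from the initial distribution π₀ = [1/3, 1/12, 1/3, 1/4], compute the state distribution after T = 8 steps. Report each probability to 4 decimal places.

t=0: π = [0.3333, 0.0833, 0.3333, 0.2500]
t=1: π = [0.2639, 0.2083, 0.2917, 0.2361]
t=2: π = [0.2801, 0.1806, 0.3194, 0.2199]
t=3: π = [0.2701, 0.1898, 0.3102, 0.2299]
t=4: π = [0.2749, 0.1867, 0.3133, 0.2251]
t=5: π = [0.2728, 0.1878, 0.3122, 0.2272]
t=6: π = [0.2737, 0.1874, 0.3126, 0.2263]
t=7: π = [0.2733, 0.1875, 0.3125, 0.2267]
t=8: π = [0.2735, 0.1875, 0.3125, 0.2265]

π = [0.2735, 0.1875, 0.3125, 0.2265]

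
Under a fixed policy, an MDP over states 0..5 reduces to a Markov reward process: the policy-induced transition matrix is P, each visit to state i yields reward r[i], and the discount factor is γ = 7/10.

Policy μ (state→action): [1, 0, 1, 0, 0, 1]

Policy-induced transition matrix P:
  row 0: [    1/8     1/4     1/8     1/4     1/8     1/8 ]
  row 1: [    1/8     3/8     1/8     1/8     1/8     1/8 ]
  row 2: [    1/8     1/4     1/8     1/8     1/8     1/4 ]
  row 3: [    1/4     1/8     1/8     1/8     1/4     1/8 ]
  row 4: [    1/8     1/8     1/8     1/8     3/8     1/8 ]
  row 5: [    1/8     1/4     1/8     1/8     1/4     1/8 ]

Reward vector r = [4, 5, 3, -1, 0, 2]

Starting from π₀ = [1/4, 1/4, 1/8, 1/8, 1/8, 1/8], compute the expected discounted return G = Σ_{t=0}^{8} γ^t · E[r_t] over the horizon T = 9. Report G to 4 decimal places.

t=0: π = [0.2500, 0.2500, 0.1250, 0.1250, 0.1250, 0.1250], E[r] = 2.7500, γ^t·E[r] = 2.750000, running G = 2.750000
t=1: π = [0.1406, 0.2500, 0.1250, 0.1563, 0.1875, 0.1406], E[r] = 2.3125, γ^t·E[r] = 1.618750, running G = 4.368750
t=2: π = [0.1445, 0.2383, 0.1250, 0.1426, 0.2090, 0.1406], E[r] = 2.2832, γ^t·E[r] = 1.118770, running G = 5.487520
t=3: π = [0.1428, 0.2358, 0.1250, 0.1431, 0.2126, 0.1406], E[r] = 2.2637, γ^t·E[r] = 0.776439, running G = 6.263959
t=4: π = [0.1429, 0.2350, 0.1250, 0.1429, 0.2136, 0.1406], E[r] = 2.2600, γ^t·E[r] = 0.542628, running G = 6.806587
t=5: π = [0.1429, 0.2348, 0.1250, 0.1429, 0.2138, 0.1406], E[r] = 2.2589, γ^t·E[r] = 0.379654, running G = 7.186241
t=6: π = [0.1429, 0.2348, 0.1250, 0.1429, 0.2139, 0.1406], E[r] = 2.2586, γ^t·E[r] = 0.265727, running G = 7.451969
t=7: π = [0.1429, 0.2348, 0.1250, 0.1429, 0.2139, 0.1406], E[r] = 2.2586, γ^t·E[r] = 0.186004, running G = 7.637972
t=8: π = [0.1429, 0.2347, 0.1250, 0.1429, 0.2139, 0.1406], E[r] = 2.2586, γ^t·E[r] = 0.130202, running G = 7.768174

G = 7.7682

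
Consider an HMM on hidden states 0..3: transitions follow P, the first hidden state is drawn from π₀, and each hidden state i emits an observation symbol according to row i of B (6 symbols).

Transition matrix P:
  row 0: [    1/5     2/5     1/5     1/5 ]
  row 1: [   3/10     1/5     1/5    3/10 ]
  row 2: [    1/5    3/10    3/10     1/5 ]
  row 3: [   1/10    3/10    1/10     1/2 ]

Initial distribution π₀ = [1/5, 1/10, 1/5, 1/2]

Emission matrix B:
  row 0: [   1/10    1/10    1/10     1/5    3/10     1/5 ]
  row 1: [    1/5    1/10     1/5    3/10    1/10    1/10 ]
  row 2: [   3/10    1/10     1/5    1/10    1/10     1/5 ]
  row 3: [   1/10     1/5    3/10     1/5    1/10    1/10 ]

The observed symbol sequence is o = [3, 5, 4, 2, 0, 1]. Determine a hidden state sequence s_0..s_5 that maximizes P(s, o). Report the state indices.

t=0: δ = [4.000e-02, 3.000e-02, 2.000e-02, 1.000e-01]  (obs o_0=3)
t=1: δ = [2.000e-03, 3.000e-03, 2.000e-03, 5.000e-03]  ψ = [3, 3, 3, 3]  (obs o_1=5)
t=2: δ = [2.700e-04, 1.500e-04, 6.000e-05, 2.500e-04]  ψ = [1, 3, 1, 3]  (obs o_2=4)
t=3: δ = [5.400e-06, 2.160e-05, 1.080e-05, 3.750e-05]  ψ = [0, 0, 0, 3]  (obs o_3=2)
t=4: δ = [6.480e-07, 2.250e-06, 1.296e-06, 1.875e-06]  ψ = [1, 3, 1, 3]  (obs o_4=0)
t=5: δ = [6.750e-08, 5.625e-08, 4.500e-08, 1.875e-07]  ψ = [1, 3, 1, 3]  (obs o_5=1)
backtrack: best end state = 3; path = [3, 3, 3, 3, 3, 3]

path = [3, 3, 3, 3, 3, 3]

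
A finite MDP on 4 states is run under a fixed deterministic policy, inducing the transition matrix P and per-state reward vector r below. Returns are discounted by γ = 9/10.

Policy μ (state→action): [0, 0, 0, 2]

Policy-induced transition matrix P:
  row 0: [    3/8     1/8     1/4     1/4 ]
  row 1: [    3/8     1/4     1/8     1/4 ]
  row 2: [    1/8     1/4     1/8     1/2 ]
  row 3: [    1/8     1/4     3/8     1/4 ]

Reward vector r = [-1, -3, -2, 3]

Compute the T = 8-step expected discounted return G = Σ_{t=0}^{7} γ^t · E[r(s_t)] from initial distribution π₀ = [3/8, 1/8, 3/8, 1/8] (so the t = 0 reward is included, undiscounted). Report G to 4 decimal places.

G = -3.0284

t=0: π = [0.3750, 0.1250, 0.3750, 0.1250], E[r] = -1.1250, γ^t·E[r] = -1.125000, running G = -1.125000
t=1: π = [0.2500, 0.2031, 0.2031, 0.3438], E[r] = -0.2344, γ^t·E[r] = -0.210938, running G = -1.335938
t=2: π = [0.2383, 0.2188, 0.2422, 0.3008], E[r] = -0.4766, γ^t·E[r] = -0.386016, running G = -1.721953
t=3: π = [0.2393, 0.2202, 0.2300, 0.3105], E[r] = -0.4282, γ^t·E[r] = -0.312174, running G = -2.034127
t=4: π = [0.2399, 0.2201, 0.2325, 0.3075], E[r] = -0.4427, γ^t·E[r] = -0.290488, running G = -2.324615
t=5: π = [0.2400, 0.2200, 0.2319, 0.3081], E[r] = -0.4393, γ^t·E[r] = -0.259430, running G = -2.584045
t=6: π = [0.2400, 0.2200, 0.2320, 0.3080], E[r] = -0.4402, γ^t·E[r] = -0.233929, running G = -2.817973
t=7: π = [0.2400, 0.2200, 0.2320, 0.3080], E[r] = -0.4400, γ^t·E[r] = -0.210431, running G = -3.028404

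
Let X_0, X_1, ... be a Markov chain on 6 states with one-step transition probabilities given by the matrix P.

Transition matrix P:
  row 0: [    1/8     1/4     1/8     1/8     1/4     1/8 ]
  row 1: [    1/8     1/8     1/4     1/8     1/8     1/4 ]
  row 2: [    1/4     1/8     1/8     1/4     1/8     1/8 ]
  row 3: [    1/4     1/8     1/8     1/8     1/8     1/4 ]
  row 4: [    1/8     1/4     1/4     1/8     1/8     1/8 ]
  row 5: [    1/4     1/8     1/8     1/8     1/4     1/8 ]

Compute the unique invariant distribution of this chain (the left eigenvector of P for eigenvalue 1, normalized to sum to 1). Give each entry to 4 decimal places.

π = [0.1847, 0.1692, 0.1672, 0.1459, 0.1686, 0.1644]

Balance equations π_j = Σ_i π_i·P[i][j]:
  π_0 = 1/8·π_0 + 1/8·π_1 + 1/4·π_2 + 1/4·π_3 + 1/8·π_4 + 1/4·π_5
  π_1 = 1/4·π_0 + 1/8·π_1 + 1/8·π_2 + 1/8·π_3 + 1/4·π_4 + 1/8·π_5
  π_2 = 1/8·π_0 + 1/4·π_1 + 1/8·π_2 + 1/8·π_3 + 1/4·π_4 + 1/8·π_5
  π_3 = 1/8·π_0 + 1/8·π_1 + 1/4·π_2 + 1/8·π_3 + 1/8·π_4 + 1/8·π_5
  π_4 = 1/4·π_0 + 1/8·π_1 + 1/8·π_2 + 1/8·π_3 + 1/8·π_4 + 1/4·π_5
  normalize: π_0 + π_1 + π_2 + π_3 + π_4 + π_5 = 1
Solving the linear system gives exactly π = [7995/43289, 7323/43289, 7239/43289, 6316/43289, 100/593, 12/73].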